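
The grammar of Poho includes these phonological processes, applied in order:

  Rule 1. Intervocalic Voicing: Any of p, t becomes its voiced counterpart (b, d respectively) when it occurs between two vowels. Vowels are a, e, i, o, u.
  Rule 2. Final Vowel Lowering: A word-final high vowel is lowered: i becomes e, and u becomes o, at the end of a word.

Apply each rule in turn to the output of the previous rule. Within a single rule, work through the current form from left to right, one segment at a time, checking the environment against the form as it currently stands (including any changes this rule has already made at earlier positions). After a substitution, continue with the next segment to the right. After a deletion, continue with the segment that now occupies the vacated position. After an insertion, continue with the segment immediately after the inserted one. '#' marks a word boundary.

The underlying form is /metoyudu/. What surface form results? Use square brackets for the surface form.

[medoyudo]

Rule 1 Intervocalic Voicing: [metoyudu] → [medoyudu]
Rule 2 Final Vowel Lowering: [medoyudu] → [medoyudo]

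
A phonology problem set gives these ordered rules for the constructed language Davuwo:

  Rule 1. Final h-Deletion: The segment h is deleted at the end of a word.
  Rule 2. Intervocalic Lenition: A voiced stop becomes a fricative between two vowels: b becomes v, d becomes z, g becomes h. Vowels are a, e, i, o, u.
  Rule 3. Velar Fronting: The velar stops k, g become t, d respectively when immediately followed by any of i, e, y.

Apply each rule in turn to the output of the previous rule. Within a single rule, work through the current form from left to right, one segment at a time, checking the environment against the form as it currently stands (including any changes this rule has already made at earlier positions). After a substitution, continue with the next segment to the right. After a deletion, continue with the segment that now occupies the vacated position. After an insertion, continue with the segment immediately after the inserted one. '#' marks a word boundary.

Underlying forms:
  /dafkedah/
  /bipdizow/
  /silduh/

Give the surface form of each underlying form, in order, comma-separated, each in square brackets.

/dafkedah/:
  Rule 1 Final h-Deletion: [dafkedah] → [dafkeda]
  Rule 2 Intervocalic Lenition: [dafkeda] → [dafkeza]
  Rule 3 Velar Fronting: [dafkeza] → [dafteza]
/bipdizow/:
  Rule 1 Final h-Deletion: no change — [bipdizow]
  Rule 2 Intervocalic Lenition: no change — [bipdizow]
  Rule 3 Velar Fronting: no change — [bipdizow]
/silduh/:
  Rule 1 Final h-Deletion: [silduh] → [sildu]
  Rule 2 Intervocalic Lenition: no change — [sildu]
  Rule 3 Velar Fronting: no change — [sildu]

[dafteza], [bipdizow], [sildu]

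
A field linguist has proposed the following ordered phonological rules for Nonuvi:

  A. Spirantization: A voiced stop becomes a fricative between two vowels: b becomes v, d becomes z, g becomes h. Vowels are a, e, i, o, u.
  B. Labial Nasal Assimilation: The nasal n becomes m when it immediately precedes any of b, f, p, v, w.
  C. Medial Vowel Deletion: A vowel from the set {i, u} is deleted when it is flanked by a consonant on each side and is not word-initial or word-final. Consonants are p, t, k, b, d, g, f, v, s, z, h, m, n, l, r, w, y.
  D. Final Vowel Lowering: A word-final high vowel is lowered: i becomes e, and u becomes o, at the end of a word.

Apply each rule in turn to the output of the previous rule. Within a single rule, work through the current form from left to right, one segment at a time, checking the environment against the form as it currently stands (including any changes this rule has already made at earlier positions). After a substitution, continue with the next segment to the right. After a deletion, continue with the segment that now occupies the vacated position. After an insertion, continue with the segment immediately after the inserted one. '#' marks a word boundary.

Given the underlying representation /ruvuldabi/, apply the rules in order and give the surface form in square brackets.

A Spirantization: [ruvuldabi] → [ruvuldavi]
B Labial Nasal Assimilation: no change — [ruvuldavi]
C Medial Vowel Deletion: [ruvuldavi] → [rvldavi]
D Final Vowel Lowering: [rvldavi] → [rvldave]

[rvldave]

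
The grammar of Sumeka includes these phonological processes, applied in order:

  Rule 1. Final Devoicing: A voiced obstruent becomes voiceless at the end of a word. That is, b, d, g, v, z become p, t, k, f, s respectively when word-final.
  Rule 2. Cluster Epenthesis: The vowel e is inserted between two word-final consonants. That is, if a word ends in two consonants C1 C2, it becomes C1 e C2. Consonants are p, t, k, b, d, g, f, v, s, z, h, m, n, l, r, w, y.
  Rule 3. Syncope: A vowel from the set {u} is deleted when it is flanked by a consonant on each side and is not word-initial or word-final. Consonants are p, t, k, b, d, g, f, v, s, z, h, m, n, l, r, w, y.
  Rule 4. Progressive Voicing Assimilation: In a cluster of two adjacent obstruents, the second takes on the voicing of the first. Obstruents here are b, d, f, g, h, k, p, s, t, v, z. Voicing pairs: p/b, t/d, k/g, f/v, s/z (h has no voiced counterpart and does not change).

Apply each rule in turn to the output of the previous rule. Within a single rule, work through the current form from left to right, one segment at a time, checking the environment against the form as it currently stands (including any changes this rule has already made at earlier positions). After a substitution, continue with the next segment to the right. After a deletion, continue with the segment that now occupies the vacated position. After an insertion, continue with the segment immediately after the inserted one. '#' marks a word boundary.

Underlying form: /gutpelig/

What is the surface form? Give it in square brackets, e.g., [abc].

Rule 1 Final Devoicing: [gutpelig] → [gutpelik]
Rule 2 Cluster Epenthesis: no change — [gutpelik]
Rule 3 Syncope: [gutpelik] → [gtpelik]
Rule 4 Progressive Voicing Assimilation: [gtpelik] → [gdbelik]

[gdbelik]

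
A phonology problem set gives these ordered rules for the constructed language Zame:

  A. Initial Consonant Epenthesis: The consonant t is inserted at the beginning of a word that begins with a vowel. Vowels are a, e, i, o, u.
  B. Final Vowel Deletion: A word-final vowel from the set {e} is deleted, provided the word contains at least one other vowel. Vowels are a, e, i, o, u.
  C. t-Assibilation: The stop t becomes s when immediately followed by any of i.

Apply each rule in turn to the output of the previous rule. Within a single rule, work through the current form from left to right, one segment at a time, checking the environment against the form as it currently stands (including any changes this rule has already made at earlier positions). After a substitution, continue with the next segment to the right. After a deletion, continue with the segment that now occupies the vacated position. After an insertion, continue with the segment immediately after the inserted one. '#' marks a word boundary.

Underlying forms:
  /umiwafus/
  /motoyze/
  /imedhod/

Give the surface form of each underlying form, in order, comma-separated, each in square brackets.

/umiwafus/:
  A Initial Consonant Epenthesis: [umiwafus] → [tumiwafus]
  B Final Vowel Deletion: no change — [tumiwafus]
  C t-Assibilation: no change — [tumiwafus]
/motoyze/:
  A Initial Consonant Epenthesis: no change — [motoyze]
  B Final Vowel Deletion: [motoyze] → [motoyz]
  C t-Assibilation: no change — [motoyz]
/imedhod/:
  A Initial Consonant Epenthesis: [imedhod] → [timedhod]
  B Final Vowel Deletion: no change — [timedhod]
  C t-Assibilation: [timedhod] → [simedhod]

[tumiwafus], [motoyz], [simedhod]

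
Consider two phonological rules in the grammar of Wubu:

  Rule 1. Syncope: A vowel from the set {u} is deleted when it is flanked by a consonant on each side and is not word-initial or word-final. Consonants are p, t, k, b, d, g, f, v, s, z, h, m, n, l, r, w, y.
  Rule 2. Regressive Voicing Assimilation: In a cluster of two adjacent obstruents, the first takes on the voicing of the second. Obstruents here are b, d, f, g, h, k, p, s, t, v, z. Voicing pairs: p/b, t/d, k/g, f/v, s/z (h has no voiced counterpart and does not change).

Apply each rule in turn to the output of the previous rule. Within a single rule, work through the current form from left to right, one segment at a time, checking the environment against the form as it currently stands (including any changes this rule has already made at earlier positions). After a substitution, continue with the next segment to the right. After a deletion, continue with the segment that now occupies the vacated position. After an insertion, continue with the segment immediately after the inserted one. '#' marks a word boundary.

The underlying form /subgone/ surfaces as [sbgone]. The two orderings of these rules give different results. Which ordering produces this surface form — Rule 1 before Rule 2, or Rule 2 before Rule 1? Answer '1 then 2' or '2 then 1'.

Order 1 then 2:
  1 Syncope: [subgone] → [sbgone]
  2 Regressive Voicing Assimilation: [sbgone] → [zbgone]
  result: [zbgone]
Order 2 then 1:
  2 Regressive Voicing Assimilation: no change — [subgone]
  1 Syncope: [subgone] → [sbgone]
  result: [sbgone]

2 then 1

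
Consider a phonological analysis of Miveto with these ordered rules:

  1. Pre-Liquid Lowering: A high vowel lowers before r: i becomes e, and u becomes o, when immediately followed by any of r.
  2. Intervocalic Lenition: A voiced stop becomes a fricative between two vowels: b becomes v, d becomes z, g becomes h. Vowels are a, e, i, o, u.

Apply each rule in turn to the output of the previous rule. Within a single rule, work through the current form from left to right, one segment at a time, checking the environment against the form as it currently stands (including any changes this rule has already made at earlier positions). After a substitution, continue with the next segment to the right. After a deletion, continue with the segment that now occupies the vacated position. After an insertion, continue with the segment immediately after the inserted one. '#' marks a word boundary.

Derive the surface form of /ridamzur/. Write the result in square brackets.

1 Pre-Liquid Lowering: [ridamzur] → [ridamzor]
2 Intervocalic Lenition: [ridamzor] → [rizamzor]

[rizamzor]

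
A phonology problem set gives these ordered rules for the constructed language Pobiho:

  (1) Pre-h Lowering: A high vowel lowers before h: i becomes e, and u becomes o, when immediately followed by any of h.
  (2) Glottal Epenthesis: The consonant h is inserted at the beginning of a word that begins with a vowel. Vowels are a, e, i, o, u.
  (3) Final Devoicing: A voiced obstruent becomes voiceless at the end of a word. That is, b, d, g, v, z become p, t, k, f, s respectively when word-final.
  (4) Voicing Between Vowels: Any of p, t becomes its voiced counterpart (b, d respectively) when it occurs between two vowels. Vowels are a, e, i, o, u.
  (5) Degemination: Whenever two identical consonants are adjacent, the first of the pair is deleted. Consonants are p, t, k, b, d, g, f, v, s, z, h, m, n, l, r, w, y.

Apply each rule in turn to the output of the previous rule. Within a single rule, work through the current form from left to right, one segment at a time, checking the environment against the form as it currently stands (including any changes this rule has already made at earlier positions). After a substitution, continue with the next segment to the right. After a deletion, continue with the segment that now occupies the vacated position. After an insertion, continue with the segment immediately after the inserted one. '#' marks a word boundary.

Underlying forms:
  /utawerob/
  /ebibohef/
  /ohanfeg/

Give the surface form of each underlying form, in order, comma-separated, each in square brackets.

/utawerob/:
  (1) Pre-h Lowering: no change — [utawerob]
  (2) Glottal Epenthesis: [utawerob] → [hutawerob]
  (3) Final Devoicing: [hutawerob] → [hutawerop]
  (4) Voicing Between Vowels: [hutawerop] → [hudawerop]
  (5) Degemination: no change — [hudawerop]
/ebibohef/:
  (1) Pre-h Lowering: no change — [ebibohef]
  (2) Glottal Epenthesis: [ebibohef] → [hebibohef]
  (3) Final Devoicing: no change — [hebibohef]
  (4) Voicing Between Vowels: no change — [hebibohef]
  (5) Degemination: no change — [hebibohef]
/ohanfeg/:
  (1) Pre-h Lowering: no change — [ohanfeg]
  (2) Glottal Epenthesis: [ohanfeg] → [hohanfeg]
  (3) Final Devoicing: [hohanfeg] → [hohanfek]
  (4) Voicing Between Vowels: no change — [hohanfek]
  (5) Degemination: no change — [hohanfek]

[hudawerop], [hebibohef], [hohanfek]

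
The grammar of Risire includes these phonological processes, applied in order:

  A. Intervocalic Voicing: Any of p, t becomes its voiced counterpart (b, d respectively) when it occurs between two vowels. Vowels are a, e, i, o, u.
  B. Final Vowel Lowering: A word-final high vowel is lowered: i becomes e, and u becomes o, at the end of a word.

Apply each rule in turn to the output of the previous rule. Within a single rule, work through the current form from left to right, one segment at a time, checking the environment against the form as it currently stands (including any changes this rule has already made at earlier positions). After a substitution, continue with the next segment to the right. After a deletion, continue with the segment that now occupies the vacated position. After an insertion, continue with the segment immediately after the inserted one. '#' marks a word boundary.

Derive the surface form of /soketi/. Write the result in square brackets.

[sokede]

A Intervocalic Voicing: [soketi] → [sokedi]
B Final Vowel Lowering: [sokedi] → [sokede]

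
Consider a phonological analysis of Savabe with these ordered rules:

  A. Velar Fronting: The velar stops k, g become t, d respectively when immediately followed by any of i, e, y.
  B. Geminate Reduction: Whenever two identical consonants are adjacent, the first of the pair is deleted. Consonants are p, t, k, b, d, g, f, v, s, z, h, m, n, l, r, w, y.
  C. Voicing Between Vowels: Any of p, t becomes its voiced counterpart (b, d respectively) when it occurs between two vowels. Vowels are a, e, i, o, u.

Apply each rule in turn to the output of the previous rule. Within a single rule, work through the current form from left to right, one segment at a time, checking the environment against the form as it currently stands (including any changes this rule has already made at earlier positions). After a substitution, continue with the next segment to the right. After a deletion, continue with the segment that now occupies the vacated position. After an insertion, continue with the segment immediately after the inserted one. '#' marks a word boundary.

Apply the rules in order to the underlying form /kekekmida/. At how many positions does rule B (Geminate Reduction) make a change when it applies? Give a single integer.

0

A Velar Fronting: [kekekmida] → [tetekmida]
B Geminate Reduction: no change — [tetekmida]
C Voicing Between Vowels: [tetekmida] → [tedekmida]
Rule B changed 0 position(s).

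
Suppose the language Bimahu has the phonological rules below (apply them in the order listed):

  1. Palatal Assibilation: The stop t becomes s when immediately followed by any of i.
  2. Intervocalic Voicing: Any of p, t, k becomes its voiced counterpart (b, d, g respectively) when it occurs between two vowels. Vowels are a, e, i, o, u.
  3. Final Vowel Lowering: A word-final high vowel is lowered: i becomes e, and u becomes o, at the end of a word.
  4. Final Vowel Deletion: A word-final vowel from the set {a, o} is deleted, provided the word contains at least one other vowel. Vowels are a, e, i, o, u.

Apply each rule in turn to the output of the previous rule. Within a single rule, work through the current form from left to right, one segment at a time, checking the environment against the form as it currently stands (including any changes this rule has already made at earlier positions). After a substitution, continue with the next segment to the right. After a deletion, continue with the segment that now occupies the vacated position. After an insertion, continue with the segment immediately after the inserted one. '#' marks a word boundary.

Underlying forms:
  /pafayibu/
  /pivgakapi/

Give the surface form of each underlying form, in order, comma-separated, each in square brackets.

[pafayib], [pivgagabe]

/pafayibu/:
  1 Palatal Assibilation: no change — [pafayibu]
  2 Intervocalic Voicing: no change — [pafayibu]
  3 Final Vowel Lowering: [pafayibu] → [pafayibo]
  4 Final Vowel Deletion: [pafayibo] → [pafayib]
/pivgakapi/:
  1 Palatal Assibilation: no change — [pivgakapi]
  2 Intervocalic Voicing: [pivgakapi] → [pivgagabi]
  3 Final Vowel Lowering: [pivgagabi] → [pivgagabe]
  4 Final Vowel Deletion: no change — [pivgagabe]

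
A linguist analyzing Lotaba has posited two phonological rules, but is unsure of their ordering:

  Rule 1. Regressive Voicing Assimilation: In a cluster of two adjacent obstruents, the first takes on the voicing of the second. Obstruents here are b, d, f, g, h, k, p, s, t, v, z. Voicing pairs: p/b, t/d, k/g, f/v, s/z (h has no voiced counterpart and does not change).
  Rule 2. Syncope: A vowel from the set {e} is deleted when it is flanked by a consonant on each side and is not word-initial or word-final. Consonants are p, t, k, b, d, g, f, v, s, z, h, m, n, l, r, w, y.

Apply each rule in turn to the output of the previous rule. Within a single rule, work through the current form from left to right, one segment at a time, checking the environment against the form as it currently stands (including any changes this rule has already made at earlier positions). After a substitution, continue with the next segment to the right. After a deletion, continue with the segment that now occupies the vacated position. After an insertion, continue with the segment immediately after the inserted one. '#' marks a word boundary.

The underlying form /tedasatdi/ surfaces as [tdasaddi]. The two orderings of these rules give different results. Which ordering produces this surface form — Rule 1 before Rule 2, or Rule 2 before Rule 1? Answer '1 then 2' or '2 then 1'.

Order 1 then 2:
  1 Regressive Voicing Assimilation: [tedasatdi] → [tedasaddi]
  2 Syncope: [tedasaddi] → [tdasaddi]
  result: [tdasaddi]
Order 2 then 1:
  2 Syncope: [tedasatdi] → [tdasatdi]
  1 Regressive Voicing Assimilation: [tdasatdi] → [ddasaddi]
  result: [ddasaddi]

1 then 2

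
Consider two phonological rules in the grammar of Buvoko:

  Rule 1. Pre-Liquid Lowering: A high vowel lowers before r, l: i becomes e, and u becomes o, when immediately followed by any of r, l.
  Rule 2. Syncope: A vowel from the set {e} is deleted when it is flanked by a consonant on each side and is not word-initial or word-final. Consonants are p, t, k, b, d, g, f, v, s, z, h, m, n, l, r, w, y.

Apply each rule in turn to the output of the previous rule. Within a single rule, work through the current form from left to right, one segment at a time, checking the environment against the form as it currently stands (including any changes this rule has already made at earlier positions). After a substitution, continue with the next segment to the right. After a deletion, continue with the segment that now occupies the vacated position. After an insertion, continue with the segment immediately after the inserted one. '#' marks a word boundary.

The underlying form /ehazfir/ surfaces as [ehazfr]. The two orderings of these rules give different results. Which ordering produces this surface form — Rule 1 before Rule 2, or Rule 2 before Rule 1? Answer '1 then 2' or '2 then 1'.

Order 1 then 2:
  1 Pre-Liquid Lowering: [ehazfir] → [ehazfer]
  2 Syncope: [ehazfer] → [ehazfr]
  result: [ehazfr]
Order 2 then 1:
  2 Syncope: no change — [ehazfir]
  1 Pre-Liquid Lowering: [ehazfir] → [ehazfer]
  result: [ehazfer]

1 then 2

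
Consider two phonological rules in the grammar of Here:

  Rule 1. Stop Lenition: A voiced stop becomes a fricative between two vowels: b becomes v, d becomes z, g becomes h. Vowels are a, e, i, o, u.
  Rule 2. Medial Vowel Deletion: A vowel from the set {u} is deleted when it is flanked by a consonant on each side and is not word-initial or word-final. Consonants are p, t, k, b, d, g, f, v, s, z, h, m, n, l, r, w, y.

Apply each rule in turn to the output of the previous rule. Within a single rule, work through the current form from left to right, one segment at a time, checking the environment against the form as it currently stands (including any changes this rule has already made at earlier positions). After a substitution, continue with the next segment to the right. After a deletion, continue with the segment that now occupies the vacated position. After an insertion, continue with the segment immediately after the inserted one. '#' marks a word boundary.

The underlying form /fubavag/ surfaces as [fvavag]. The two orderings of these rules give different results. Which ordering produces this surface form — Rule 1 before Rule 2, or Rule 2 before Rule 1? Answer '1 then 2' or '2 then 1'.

Order 1 then 2:
  1 Stop Lenition: [fubavag] → [fuvavag]
  2 Medial Vowel Deletion: [fuvavag] → [fvavag]
  result: [fvavag]
Order 2 then 1:
  2 Medial Vowel Deletion: [fubavag] → [fbavag]
  1 Stop Lenition: no change — [fbavag]
  result: [fbavag]

1 then 2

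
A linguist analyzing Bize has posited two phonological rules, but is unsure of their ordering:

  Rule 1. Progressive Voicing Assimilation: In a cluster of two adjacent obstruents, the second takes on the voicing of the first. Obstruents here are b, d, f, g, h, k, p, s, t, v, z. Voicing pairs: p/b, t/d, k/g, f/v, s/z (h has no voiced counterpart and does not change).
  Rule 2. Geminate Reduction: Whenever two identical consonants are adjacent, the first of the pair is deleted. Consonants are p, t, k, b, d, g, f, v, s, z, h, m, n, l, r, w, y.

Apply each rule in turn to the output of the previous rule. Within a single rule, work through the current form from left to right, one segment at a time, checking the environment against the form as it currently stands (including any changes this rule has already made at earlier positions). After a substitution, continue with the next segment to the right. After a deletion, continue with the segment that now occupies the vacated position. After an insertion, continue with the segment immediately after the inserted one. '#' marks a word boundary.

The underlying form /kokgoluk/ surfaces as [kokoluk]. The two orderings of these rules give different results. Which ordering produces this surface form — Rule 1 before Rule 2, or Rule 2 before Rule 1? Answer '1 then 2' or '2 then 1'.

Order 1 then 2:
  1 Progressive Voicing Assimilation: [kokgoluk] → [kokkoluk]
  2 Geminate Reduction: [kokkoluk] → [kokoluk]
  result: [kokoluk]
Order 2 then 1:
  2 Geminate Reduction: no change — [kokgoluk]
  1 Progressive Voicing Assimilation: [kokgoluk] → [kokkoluk]
  result: [kokkoluk]

1 then 2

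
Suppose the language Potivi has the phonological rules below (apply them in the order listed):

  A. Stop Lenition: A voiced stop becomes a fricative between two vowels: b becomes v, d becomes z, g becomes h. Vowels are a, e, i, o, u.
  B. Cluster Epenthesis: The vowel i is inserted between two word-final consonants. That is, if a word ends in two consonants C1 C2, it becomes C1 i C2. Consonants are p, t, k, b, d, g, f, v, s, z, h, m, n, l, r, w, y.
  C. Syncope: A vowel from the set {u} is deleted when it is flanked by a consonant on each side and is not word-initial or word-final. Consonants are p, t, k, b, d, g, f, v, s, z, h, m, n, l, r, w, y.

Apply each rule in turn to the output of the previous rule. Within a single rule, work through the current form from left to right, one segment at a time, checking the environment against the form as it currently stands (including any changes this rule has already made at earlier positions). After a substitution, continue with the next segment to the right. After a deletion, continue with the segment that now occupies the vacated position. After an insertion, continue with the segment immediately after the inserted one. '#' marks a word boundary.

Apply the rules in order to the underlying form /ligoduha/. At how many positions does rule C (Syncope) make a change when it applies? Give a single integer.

A Stop Lenition: [ligoduha] → [lihozuha]
B Cluster Epenthesis: no change — [lihozuha]
C Syncope: [lihozuha] → [lihozha]
Rule C changed 1 position(s).

1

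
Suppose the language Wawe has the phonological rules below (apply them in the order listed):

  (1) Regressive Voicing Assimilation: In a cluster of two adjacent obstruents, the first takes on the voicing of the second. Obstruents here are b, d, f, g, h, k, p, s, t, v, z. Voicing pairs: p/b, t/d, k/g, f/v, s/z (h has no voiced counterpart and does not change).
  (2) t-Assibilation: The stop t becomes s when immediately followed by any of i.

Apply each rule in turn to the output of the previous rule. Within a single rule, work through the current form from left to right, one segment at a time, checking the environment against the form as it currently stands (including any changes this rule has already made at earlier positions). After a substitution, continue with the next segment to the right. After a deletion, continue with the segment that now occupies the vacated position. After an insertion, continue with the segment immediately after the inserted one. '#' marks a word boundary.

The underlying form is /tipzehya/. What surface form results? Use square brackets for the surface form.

(1) Regressive Voicing Assimilation: [tipzehya] → [tibzehya]
(2) t-Assibilation: [tibzehya] → [sibzehya]

[sibzehya]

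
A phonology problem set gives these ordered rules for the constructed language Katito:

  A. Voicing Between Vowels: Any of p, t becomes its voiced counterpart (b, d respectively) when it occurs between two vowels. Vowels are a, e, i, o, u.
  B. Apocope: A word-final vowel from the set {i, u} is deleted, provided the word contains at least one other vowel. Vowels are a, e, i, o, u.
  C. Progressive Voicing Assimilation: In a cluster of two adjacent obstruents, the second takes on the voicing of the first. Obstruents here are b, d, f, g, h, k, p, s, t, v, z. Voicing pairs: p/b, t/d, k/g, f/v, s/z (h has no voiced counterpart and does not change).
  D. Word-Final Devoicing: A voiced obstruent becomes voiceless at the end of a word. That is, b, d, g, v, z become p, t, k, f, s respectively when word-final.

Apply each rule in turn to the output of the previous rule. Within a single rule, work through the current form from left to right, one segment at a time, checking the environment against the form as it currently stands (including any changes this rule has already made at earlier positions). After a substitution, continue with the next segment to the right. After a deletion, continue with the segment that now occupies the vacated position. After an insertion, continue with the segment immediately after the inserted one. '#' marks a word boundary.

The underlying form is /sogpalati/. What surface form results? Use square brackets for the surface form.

A Voicing Between Vowels: [sogpalati] → [sogpaladi]
B Apocope: [sogpaladi] → [sogpalad]
C Progressive Voicing Assimilation: [sogpalad] → [sogbalad]
D Word-Final Devoicing: [sogbalad] → [sogbalat]

[sogbalat]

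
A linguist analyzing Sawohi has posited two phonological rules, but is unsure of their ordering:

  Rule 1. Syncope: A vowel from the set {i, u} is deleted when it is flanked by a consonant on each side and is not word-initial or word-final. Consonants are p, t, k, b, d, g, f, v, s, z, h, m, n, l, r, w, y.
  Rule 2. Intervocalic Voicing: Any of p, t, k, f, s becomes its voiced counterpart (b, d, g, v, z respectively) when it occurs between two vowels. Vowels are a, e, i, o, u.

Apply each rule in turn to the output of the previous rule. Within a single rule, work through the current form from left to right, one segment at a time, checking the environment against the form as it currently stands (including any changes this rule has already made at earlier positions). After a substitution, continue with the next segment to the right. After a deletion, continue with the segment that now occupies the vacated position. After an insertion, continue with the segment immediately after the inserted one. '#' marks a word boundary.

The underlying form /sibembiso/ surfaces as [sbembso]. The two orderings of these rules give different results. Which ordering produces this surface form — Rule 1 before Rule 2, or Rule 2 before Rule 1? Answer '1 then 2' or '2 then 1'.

Order 1 then 2:
  1 Syncope: [sibembiso] → [sbembso]
  2 Intervocalic Voicing: no change — [sbembso]
  result: [sbembso]
Order 2 then 1:
  2 Intervocalic Voicing: [sibembiso] → [sibembizo]
  1 Syncope: [sibembizo] → [sbembzo]
  result: [sbembzo]

1 then 2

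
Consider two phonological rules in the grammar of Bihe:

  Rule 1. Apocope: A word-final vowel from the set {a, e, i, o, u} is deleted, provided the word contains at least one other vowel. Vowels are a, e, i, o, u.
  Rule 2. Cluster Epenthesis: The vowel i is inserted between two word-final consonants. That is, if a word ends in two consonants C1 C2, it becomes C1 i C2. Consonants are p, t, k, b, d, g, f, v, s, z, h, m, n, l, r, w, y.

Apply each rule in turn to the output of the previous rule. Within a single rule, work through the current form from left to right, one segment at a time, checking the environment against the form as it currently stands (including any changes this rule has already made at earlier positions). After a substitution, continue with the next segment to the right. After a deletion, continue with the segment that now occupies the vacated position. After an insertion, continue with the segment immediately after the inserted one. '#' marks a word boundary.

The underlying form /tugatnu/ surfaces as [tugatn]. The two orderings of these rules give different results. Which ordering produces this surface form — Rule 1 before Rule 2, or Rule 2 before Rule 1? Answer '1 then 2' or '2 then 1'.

Order 1 then 2:
  1 Apocope: [tugatnu] → [tugatn]
  2 Cluster Epenthesis: [tugatn] → [tugatin]
  result: [tugatin]
Order 2 then 1:
  2 Cluster Epenthesis: no change — [tugatnu]
  1 Apocope: [tugatnu] → [tugatn]
  result: [tugatn]

2 then 1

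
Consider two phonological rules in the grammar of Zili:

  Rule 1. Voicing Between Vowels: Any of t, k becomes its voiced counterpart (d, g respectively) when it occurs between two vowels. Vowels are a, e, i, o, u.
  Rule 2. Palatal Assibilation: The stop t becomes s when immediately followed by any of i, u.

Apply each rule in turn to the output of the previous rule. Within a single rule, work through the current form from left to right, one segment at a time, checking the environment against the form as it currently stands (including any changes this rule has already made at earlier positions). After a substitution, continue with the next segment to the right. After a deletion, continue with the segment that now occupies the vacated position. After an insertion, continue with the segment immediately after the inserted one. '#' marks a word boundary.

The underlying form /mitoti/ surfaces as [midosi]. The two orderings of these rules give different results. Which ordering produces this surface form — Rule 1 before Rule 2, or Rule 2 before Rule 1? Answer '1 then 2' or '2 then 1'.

2 then 1

Order 1 then 2:
  1 Voicing Between Vowels: [mitoti] → [midodi]
  2 Palatal Assibilation: no change — [midodi]
  result: [midodi]
Order 2 then 1:
  2 Palatal Assibilation: [mitoti] → [mitosi]
  1 Voicing Between Vowels: [mitosi] → [midosi]
  result: [midosi]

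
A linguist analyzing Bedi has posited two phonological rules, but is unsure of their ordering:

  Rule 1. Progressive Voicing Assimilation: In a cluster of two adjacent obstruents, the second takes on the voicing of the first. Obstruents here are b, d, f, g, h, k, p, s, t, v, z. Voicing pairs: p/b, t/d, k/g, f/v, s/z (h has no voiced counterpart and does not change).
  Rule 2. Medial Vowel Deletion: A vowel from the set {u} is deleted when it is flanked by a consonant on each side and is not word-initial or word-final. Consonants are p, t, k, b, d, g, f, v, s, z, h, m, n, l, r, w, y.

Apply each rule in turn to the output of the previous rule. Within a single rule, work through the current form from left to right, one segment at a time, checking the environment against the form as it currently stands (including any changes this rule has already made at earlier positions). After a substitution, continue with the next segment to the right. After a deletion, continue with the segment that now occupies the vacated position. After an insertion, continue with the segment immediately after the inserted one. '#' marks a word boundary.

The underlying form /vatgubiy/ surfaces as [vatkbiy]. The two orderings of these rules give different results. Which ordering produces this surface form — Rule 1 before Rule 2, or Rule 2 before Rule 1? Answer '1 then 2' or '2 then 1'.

1 then 2

Order 1 then 2:
  1 Progressive Voicing Assimilation: [vatgubiy] → [vatkubiy]
  2 Medial Vowel Deletion: [vatkubiy] → [vatkbiy]
  result: [vatkbiy]
Order 2 then 1:
  2 Medial Vowel Deletion: [vatgubiy] → [vatgbiy]
  1 Progressive Voicing Assimilation: [vatgbiy] → [vatkpiy]
  result: [vatkpiy]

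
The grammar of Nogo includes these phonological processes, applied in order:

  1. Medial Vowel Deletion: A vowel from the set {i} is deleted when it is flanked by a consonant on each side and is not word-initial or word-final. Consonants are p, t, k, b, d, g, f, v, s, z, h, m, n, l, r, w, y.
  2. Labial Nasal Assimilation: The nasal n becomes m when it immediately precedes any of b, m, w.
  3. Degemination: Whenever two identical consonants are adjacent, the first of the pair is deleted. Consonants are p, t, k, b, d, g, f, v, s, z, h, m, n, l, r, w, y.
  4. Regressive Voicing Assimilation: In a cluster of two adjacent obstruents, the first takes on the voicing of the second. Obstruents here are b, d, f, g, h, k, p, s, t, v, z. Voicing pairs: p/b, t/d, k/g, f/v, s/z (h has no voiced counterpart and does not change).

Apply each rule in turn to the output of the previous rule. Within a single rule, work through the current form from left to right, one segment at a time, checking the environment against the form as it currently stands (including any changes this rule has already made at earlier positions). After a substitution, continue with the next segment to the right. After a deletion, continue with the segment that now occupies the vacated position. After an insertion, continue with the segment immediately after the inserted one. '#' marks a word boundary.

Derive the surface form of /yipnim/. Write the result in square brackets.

[ypm]

1 Medial Vowel Deletion: [yipnim] → [ypnm]
2 Labial Nasal Assimilation: [ypnm] → [ypmm]
3 Degemination: [ypmm] → [ypm]
4 Regressive Voicing Assimilation: no change — [ypm]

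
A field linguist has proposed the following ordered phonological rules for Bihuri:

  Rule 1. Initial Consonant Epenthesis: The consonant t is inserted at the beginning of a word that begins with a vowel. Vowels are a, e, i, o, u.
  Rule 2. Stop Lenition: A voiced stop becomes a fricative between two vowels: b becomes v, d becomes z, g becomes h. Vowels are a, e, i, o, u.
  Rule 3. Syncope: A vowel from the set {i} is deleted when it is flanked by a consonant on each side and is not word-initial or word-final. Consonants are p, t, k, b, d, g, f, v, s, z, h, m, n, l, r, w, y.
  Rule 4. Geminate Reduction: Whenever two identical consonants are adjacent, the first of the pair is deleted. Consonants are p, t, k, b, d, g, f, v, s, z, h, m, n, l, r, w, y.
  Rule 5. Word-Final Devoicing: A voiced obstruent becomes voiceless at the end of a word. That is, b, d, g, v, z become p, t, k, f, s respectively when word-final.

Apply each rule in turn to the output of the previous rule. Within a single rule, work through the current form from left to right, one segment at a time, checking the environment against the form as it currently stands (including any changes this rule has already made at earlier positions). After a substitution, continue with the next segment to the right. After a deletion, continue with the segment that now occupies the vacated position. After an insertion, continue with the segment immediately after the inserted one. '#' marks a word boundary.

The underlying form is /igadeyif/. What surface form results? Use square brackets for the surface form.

Rule 1 Initial Consonant Epenthesis: [igadeyif] → [tigadeyif]
Rule 2 Stop Lenition: [tigadeyif] → [tihazeyif]
Rule 3 Syncope: [tihazeyif] → [thazeyf]
Rule 4 Geminate Reduction: no change — [thazeyf]
Rule 5 Word-Final Devoicing: no change — [thazeyf]

[thazeyf]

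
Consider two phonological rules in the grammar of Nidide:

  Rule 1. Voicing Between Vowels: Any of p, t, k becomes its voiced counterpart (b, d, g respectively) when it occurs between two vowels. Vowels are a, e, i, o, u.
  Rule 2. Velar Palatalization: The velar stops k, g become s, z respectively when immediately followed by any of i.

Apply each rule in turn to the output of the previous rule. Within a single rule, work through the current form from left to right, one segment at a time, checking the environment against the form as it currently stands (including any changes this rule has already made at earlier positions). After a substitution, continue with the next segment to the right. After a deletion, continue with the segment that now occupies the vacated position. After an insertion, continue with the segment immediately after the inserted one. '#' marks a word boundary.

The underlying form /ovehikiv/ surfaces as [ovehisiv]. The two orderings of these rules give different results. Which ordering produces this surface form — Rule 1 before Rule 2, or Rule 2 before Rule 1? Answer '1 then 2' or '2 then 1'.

Order 1 then 2:
  1 Voicing Between Vowels: [ovehikiv] → [ovehigiv]
  2 Velar Palatalization: [ovehigiv] → [ovehiziv]
  result: [ovehiziv]
Order 2 then 1:
  2 Velar Palatalization: [ovehikiv] → [ovehisiv]
  1 Voicing Between Vowels: no change — [ovehisiv]
  result: [ovehisiv]

2 then 1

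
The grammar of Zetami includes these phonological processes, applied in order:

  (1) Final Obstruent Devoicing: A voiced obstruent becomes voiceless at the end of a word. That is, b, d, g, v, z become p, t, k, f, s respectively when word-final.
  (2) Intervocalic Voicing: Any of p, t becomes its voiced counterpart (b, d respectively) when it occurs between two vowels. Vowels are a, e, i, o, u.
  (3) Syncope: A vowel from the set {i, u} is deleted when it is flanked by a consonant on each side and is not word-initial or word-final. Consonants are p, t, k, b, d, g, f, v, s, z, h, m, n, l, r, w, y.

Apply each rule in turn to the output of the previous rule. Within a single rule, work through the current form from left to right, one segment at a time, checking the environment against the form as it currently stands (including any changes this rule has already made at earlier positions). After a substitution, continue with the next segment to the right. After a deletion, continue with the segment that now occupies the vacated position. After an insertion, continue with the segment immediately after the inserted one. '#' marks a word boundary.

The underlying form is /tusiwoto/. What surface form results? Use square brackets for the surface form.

(1) Final Obstruent Devoicing: no change — [tusiwoto]
(2) Intervocalic Voicing: [tusiwoto] → [tusiwodo]
(3) Syncope: [tusiwodo] → [tswodo]

[tswodo]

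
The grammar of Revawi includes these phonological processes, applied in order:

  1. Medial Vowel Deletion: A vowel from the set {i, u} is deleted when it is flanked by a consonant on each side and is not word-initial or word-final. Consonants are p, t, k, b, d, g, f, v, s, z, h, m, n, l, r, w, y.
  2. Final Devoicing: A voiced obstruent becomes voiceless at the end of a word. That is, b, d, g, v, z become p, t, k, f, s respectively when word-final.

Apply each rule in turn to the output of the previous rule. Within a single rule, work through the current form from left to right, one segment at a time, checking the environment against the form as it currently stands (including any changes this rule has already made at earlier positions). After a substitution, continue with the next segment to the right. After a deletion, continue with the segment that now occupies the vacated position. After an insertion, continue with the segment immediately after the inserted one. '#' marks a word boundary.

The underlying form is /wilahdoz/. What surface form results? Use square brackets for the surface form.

[wlahdos]

1 Medial Vowel Deletion: [wilahdoz] → [wlahdoz]
2 Final Devoicing: [wlahdoz] → [wlahdos]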